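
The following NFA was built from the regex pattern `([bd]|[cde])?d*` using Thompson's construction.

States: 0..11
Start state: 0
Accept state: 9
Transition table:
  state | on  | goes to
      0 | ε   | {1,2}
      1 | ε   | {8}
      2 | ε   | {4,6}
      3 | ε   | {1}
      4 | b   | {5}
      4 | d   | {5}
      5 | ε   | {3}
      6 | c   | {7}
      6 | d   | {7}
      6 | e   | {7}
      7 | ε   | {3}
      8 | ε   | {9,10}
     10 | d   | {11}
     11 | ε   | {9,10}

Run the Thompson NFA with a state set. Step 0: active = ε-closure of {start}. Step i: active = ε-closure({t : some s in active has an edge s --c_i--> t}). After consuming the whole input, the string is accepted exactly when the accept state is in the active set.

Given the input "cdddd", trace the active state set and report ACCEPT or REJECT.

Answer: ACCEPT

Steps:
initial (ε-close {0}): {0,1,2,4,6,8,9,10}
'c' @ 1: {1,3,7,8,9,10}  ✓accept
'd' @ 2: {9,10,11}  ✓accept
'd' @ 3: {9,10,11}  ✓accept
'd' @ 4: {9,10,11}  ✓accept
'd' @ 5: {9,10,11}  ✓accept
final: {9,10,11}; accept 9 in set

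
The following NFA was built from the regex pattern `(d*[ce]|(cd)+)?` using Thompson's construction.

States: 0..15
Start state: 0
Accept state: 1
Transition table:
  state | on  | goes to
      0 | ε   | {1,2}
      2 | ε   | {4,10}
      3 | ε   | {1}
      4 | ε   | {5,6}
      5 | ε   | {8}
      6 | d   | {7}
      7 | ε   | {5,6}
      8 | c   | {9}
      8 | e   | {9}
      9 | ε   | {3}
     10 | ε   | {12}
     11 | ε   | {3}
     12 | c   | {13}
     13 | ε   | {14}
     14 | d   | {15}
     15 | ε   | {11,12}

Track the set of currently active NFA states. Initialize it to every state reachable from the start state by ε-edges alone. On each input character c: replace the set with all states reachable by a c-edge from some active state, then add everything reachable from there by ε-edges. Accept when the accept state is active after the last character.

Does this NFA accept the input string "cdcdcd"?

S₀ = ε-closure({0}) = {0,1,2,4,5,6,8,10,12}
'c' @ 1: {1,3,9,13,14}  ✓accept
'd' @ 2: {1,3,11,12,15}  ✓accept
'c' @ 3: {13,14}
'd' @ 4: {1,3,11,12,15}  ✓accept
'c' @ 5: {13,14}
'd' @ 6: {1,3,11,12,15}  ✓accept
end set {1,3,11,12,15} — state 1 in

Answer: ACCEPT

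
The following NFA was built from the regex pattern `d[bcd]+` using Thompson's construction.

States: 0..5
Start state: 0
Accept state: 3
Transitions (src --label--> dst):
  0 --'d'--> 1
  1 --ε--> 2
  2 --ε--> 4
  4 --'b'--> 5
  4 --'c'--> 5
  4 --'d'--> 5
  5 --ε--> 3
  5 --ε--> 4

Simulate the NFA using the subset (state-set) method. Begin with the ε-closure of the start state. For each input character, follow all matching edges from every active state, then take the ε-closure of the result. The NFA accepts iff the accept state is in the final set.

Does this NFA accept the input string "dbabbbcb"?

initial (ε-close {0}): {0}
'd' @ 1: {1,2,4}
'b' @ 2: {3,4,5}  (accept∈set)
'a' @ 3: {}  — dead — no transitions
rest 'bbbcb' ignored (set empty)
final: {}; accept 3 not in set

Answer: REJECT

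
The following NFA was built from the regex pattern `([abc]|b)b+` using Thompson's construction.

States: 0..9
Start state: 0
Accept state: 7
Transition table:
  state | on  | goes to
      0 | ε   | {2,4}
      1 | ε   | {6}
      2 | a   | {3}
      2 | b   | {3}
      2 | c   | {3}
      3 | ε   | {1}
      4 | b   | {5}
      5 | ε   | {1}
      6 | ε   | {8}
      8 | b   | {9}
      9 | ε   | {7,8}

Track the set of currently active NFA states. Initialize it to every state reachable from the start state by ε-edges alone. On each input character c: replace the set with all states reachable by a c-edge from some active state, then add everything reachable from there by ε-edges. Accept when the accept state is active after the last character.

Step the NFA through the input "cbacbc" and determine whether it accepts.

S₀ = ε-closure({0}) = {0,2,4}
'c' @ 1: {1,3,6,8}
'b' @ 2: {7,8,9}  ✓accept
'a' @ 3: {}  — no active states
rest 'cbc' ignored (set empty)
final: {}; accept 7 not in set

Answer: REJECT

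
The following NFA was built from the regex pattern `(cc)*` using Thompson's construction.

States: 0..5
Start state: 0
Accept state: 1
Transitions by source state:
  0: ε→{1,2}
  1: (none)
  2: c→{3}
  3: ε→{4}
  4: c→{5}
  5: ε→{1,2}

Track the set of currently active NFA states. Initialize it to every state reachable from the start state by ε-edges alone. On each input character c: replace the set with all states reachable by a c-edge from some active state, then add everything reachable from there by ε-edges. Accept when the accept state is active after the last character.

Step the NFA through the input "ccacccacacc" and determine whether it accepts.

Answer: REJECT

Steps:
start: ε-closure({0}) = {0,1,2}
'c' @ 1: {3,4}
'c' @ 2: {1,2,5}  [accepting]
'a' @ 3: {}  — no active states
rest 'cccacacc' ignored (set empty)
final: {}; accept 1 not in set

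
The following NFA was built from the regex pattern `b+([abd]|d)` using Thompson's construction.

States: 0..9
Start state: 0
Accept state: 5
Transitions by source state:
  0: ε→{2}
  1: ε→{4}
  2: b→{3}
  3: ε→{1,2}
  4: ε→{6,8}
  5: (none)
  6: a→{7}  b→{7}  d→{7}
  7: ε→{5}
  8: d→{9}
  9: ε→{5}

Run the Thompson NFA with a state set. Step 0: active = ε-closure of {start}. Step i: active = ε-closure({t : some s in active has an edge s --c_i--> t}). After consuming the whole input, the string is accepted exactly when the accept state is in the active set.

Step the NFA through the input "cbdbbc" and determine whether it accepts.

start: ε-closure({0}) = {0,2}
'c' @ 1: {}  — no active states
rest 'bdbbc' ignored (set empty)
end set {} — state 5 not in

Answer: REJECT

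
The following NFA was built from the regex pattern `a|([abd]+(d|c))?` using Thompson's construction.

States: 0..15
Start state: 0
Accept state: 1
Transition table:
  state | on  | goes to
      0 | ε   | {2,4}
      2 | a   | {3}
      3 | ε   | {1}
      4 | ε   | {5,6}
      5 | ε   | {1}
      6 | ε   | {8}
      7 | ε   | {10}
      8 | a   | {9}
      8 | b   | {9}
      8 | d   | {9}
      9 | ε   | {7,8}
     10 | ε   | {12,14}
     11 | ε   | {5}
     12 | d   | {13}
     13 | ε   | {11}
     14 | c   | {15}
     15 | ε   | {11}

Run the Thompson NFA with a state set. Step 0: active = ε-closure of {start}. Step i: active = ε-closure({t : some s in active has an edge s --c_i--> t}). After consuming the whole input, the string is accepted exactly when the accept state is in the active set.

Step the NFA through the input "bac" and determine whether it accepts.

Answer: ACCEPT

Derivation:
initial (ε-close {0}): {0,1,2,4,5,6,8}
'b' @ 1: {7,8,9,10,12,14}
'a' @ 2: {7,8,9,10,12,14}
'c' @ 3: {1,5,11,15}  (accept∈set)
end set {1,5,11,15} — state 1 in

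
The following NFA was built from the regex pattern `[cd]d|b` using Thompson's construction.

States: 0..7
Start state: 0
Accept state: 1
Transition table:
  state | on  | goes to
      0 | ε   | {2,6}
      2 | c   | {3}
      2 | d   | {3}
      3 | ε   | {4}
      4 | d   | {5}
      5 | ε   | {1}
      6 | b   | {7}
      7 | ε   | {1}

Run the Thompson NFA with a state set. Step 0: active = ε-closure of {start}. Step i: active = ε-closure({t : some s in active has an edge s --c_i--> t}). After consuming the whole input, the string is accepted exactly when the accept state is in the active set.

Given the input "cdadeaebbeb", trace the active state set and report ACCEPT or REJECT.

S₀ = ε-closure({0}) = {0,2,6}
'c' @ 1: {3,4}
'd' @ 2: {1,5}  (accept∈set)
'a' @ 3: {}  — dead — no transitions
rest 'deaebbeb' ignored (set empty)
final: {}; accept 1 not in set

Answer: REJECT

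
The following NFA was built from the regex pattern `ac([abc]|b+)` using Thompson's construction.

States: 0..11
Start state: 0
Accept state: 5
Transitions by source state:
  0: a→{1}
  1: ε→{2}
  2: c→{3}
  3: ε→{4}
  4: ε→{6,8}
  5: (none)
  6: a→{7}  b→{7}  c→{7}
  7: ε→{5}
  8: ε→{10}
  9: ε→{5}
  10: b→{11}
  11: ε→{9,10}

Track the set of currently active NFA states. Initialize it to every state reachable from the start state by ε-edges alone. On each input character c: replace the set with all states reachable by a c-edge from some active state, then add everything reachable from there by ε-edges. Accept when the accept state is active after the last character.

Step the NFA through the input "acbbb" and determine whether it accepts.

S₀ = ε-closure({0}) = {0}
'a' @ 1: {1,2}
'c' @ 2: {3,4,6,8,10}
'b' @ 3: {5,7,9,10,11}  (accept∈set)
'b' @ 4: {5,9,10,11}  (accept∈set)
'b' @ 5: {5,9,10,11}  (accept∈set)
after full input: {5,9,10,11}  (accept=5 in)

Answer: ACCEPT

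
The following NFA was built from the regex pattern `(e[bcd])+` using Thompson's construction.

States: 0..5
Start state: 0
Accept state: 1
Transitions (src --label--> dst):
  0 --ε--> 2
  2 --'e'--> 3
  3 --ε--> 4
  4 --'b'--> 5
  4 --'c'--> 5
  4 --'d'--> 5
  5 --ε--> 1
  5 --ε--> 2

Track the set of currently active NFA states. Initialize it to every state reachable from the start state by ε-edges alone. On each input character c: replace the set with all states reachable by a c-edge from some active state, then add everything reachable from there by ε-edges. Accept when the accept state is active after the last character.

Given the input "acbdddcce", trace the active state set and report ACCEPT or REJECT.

S₀ = ε-closure({0}) = {0,2}
'a' @ 1: {}  — no active states
rest 'cbdddcce' ignored (set empty)
final: {}; accept 1 not in set

Answer: REJECT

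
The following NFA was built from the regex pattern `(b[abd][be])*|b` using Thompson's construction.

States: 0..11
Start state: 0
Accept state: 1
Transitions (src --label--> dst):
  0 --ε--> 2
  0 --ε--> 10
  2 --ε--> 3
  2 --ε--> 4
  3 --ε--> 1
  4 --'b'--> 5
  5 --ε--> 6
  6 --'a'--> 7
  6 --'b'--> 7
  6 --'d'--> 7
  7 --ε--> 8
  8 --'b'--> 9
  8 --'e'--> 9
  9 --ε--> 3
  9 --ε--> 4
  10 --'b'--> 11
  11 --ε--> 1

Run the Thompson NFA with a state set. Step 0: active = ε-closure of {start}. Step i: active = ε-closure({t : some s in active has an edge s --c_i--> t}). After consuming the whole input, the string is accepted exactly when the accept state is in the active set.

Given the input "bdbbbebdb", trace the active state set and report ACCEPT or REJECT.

Answer: ACCEPT

Trace:
start: ε-closure({0}) = {0,1,2,3,4,10}
'b' @ 1: {1,5,6,11}  [accepting]
'd' @ 2: {7,8}
'b' @ 3: {1,3,4,9}  [accepting]
'b' @ 4: {5,6}
'b' @ 5: {7,8}
'e' @ 6: {1,3,4,9}  [accepting]
'b' @ 7: {5,6}
'd' @ 8: {7,8}
'b' @ 9: {1,3,4,9}  [accepting]
after full input: {1,3,4,9}  (accept=1 in)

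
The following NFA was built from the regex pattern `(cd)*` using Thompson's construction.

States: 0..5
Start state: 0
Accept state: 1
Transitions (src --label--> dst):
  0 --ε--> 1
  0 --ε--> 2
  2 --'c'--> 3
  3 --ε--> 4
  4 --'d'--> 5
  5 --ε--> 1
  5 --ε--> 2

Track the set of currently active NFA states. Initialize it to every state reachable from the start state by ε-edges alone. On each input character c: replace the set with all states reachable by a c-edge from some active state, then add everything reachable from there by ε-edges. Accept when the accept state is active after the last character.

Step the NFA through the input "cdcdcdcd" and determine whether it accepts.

Answer: ACCEPT

Trace:
initial (ε-close {0}): {0,1,2}
'c' @ 1: {3,4}
'd' @ 2: {1,2,5}  (accept∈set)
'c' @ 3: {3,4}
'd' @ 4: {1,2,5}  (accept∈set)
'c' @ 5: {3,4}
'd' @ 6: {1,2,5}  (accept∈set)
'c' @ 7: {3,4}
'd' @ 8: {1,2,5}  (accept∈set)
end set {1,2,5} — state 1 in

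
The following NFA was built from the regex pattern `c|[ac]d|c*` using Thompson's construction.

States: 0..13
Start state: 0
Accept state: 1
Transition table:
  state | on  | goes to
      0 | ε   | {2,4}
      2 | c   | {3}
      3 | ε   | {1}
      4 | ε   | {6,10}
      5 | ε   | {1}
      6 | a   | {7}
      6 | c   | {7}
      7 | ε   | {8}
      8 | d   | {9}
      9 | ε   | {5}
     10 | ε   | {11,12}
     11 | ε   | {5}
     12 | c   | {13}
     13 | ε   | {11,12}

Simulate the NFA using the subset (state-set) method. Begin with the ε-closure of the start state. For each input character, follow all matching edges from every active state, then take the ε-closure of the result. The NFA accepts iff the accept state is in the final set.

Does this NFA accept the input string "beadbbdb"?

Answer: REJECT

Steps:
S₀ = ε-closure({0}) = {0,1,2,4,5,6,10,11,12}
'b' @ 1: {}  — state set empty
rest 'eadbbdb' ignored (set empty)
final: {}; accept 1 not in set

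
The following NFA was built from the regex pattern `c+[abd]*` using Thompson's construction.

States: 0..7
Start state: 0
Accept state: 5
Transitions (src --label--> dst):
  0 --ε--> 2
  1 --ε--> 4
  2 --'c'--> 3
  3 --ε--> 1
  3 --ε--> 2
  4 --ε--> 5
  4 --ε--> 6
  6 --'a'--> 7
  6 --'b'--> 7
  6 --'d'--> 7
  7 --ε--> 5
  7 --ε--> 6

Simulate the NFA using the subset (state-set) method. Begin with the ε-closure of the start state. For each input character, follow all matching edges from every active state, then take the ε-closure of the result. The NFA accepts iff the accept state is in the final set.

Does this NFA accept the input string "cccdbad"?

Answer: ACCEPT

Trace:
S₀ = ε-closure({0}) = {0,2}
'c' @ 1: {1,2,3,4,5,6}  ✓accept
'c' @ 2: {1,2,3,4,5,6}  ✓accept
'c' @ 3: {1,2,3,4,5,6}  ✓accept
'd' @ 4: {5,6,7}  ✓accept
'b' @ 5: {5,6,7}  ✓accept
'a' @ 6: {5,6,7}  ✓accept
'd' @ 7: {5,6,7}  ✓accept
end set {5,6,7} — state 5 in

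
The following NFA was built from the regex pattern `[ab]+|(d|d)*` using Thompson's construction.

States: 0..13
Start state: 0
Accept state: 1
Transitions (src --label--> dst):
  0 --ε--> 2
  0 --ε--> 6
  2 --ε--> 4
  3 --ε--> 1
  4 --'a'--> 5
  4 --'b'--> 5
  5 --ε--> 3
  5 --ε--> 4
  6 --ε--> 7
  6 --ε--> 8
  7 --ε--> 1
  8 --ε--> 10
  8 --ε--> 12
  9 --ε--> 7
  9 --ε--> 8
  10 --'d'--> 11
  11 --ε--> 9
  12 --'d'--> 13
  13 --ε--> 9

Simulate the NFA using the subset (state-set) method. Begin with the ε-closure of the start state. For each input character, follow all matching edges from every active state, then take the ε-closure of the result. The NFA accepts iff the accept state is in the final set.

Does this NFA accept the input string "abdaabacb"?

start: ε-closure({0}) = {0,1,2,4,6,7,8,10,12}
'a' @ 1: {1,3,4,5}  ✓accept
'b' @ 2: {1,3,4,5}  ✓accept
'd' @ 3: {}  — dead — no transitions
rest 'aabacb' ignored (set empty)
final: {}; accept 1 not in set

Answer: REJECT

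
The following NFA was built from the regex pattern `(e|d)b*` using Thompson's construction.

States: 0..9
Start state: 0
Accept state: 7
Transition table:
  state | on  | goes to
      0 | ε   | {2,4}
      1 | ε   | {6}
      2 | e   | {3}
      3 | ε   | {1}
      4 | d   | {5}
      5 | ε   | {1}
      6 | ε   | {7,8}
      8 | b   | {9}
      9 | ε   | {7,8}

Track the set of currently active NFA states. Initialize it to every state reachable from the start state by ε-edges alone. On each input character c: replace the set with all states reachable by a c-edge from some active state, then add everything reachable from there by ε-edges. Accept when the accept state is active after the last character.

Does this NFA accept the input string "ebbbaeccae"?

initial (ε-close {0}): {0,2,4}
'e' @ 1: {1,3,6,7,8}  [accepting]
'b' @ 2: {7,8,9}  [accepting]
'b' @ 3: {7,8,9}  [accepting]
'b' @ 4: {7,8,9}  [accepting]
'a' @ 5: {}  — state set empty
rest 'eccae' ignored (set empty)
end set {} — state 7 not in

Answer: REJECT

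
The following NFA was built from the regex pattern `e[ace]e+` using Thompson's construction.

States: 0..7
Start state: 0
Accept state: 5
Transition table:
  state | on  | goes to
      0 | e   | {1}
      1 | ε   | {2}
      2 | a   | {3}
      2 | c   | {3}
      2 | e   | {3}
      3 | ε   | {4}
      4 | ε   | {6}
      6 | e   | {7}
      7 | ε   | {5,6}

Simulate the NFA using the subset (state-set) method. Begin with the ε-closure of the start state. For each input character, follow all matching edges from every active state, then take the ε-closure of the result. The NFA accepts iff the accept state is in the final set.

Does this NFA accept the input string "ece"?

Answer: ACCEPT

Derivation:
S₀ = ε-closure({0}) = {0}
'e' @ 1: {1,2}
'c' @ 2: {3,4,6}
'e' @ 3: {5,6,7}  ✓accept
after full input: {5,6,7}  (accept=5 in)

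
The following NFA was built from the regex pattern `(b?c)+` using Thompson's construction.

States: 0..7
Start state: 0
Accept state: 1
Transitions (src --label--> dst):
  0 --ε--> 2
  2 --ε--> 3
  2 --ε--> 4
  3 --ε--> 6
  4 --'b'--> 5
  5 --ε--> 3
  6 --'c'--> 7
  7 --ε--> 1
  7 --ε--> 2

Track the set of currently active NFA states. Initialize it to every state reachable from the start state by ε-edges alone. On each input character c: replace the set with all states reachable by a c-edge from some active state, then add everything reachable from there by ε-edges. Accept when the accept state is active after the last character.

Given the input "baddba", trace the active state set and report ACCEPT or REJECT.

Answer: REJECT

Trace:
S₀ = ε-closure({0}) = {0,2,3,4,6}
'b' @ 1: {3,5,6}
'a' @ 2: {}  — state set empty
rest 'ddba' ignored (set empty)
end set {} — state 1 not in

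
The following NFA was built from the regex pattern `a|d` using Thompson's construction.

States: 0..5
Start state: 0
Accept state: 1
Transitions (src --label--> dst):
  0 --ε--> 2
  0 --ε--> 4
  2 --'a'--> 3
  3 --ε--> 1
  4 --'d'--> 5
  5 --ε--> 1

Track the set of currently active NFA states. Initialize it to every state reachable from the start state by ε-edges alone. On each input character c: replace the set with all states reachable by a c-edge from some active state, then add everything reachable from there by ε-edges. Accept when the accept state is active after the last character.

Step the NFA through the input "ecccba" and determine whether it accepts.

start: ε-closure({0}) = {0,2,4}
'e' @ 1: {}  — dead — no transitions
rest 'cccba' ignored (set empty)
end set {} — state 1 not in

Answer: REJECT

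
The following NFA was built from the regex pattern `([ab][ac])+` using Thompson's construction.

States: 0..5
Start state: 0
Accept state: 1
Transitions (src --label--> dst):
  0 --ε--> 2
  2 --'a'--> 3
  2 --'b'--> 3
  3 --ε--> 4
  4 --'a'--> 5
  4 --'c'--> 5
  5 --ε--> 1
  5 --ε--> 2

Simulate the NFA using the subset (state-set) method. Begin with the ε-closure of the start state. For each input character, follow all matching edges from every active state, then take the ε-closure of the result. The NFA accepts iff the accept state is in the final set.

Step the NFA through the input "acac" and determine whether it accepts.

Answer: ACCEPT

Steps:
S₀ = ε-closure({0}) = {0,2}
'a' @ 1: {3,4}
'c' @ 2: {1,2,5}  (accept∈set)
'a' @ 3: {3,4}
'c' @ 4: {1,2,5}  (accept∈set)
end set {1,2,5} — state 1 in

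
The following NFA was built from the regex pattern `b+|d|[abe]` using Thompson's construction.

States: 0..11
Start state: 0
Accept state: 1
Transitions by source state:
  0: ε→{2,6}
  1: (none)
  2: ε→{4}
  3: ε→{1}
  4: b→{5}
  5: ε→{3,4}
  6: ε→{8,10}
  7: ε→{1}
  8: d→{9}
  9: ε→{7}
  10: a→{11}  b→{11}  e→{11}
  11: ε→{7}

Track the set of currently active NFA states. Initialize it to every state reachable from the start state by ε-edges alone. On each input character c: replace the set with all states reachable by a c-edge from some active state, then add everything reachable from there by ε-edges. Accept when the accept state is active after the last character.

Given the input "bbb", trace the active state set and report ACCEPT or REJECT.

initial (ε-close {0}): {0,2,4,6,8,10}
'b' @ 1: {1,3,4,5,7,11}  [accepting]
'b' @ 2: {1,3,4,5}  [accepting]
'b' @ 3: {1,3,4,5}  [accepting]
after full input: {1,3,4,5}  (accept=1 in)

Answer: ACCEPT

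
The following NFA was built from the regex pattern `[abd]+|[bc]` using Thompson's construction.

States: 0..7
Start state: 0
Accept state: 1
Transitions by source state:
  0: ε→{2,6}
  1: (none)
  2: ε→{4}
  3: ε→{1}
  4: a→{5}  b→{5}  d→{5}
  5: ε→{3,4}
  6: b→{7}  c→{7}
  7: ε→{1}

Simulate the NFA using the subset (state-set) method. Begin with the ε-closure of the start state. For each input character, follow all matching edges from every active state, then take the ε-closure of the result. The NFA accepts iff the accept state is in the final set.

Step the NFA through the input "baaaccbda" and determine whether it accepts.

initial (ε-close {0}): {0,2,4,6}
'b' @ 1: {1,3,4,5,7}  [accepting]
'a' @ 2: {1,3,4,5}  [accepting]
'a' @ 3: {1,3,4,5}  [accepting]
'a' @ 4: {1,3,4,5}  [accepting]
'c' @ 5: {}  — no active states
rest 'cbda' ignored (set empty)
end set {} — state 1 not in

Answer: REJECT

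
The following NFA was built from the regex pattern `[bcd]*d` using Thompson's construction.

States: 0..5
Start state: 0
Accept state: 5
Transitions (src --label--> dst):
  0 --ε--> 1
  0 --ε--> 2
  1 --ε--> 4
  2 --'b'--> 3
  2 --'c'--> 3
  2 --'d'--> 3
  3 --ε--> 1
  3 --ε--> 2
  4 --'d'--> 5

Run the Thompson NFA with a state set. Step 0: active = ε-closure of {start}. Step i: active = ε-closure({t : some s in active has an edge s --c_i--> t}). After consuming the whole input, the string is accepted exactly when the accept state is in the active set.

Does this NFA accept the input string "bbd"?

Answer: ACCEPT

Trace:
initial (ε-close {0}): {0,1,2,4}
'b' @ 1: {1,2,3,4}
'b' @ 2: {1,2,3,4}
'd' @ 3: {1,2,3,4,5}  ✓accept
final: {1,2,3,4,5}; accept 5 in set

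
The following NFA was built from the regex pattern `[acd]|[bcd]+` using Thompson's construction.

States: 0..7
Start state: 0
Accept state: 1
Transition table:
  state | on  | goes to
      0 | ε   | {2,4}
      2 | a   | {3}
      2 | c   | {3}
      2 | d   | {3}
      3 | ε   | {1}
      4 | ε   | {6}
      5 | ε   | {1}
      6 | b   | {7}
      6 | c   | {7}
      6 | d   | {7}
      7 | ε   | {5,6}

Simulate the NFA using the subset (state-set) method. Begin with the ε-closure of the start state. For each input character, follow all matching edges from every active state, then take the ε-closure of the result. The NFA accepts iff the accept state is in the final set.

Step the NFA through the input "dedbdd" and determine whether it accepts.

S₀ = ε-closure({0}) = {0,2,4,6}
'd' @ 1: {1,3,5,6,7}  (accept∈set)
'e' @ 2: {}  — dead — no transitions
rest 'dbdd' ignored (set empty)
end set {} — state 1 not in

Answer: REJECT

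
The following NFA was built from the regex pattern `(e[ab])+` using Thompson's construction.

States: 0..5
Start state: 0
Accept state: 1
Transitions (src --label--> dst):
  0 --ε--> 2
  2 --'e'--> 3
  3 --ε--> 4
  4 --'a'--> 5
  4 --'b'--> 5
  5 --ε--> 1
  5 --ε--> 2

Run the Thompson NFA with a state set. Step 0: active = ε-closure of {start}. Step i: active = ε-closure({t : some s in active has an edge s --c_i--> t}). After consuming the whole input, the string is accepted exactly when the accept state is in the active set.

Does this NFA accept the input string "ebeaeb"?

Answer: ACCEPT

Derivation:
start: ε-closure({0}) = {0,2}
'e' @ 1: {3,4}
'b' @ 2: {1,2,5}  [accepting]
'e' @ 3: {3,4}
'a' @ 4: {1,2,5}  [accepting]
'e' @ 5: {3,4}
'b' @ 6: {1,2,5}  [accepting]
final: {1,2,5}; accept 1 in set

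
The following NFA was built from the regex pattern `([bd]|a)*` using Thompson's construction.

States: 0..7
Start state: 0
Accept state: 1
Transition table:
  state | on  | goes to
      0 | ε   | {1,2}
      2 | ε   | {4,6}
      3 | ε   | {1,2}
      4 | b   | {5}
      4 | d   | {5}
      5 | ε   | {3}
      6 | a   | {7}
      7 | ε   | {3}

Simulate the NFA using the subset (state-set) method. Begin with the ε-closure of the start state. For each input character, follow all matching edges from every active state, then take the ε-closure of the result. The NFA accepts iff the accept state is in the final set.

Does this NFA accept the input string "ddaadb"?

Answer: ACCEPT

Derivation:
initial (ε-close {0}): {0,1,2,4,6}
'd' @ 1: {1,2,3,4,5,6}  ✓accept
'd' @ 2: {1,2,3,4,5,6}  ✓accept
'a' @ 3: {1,2,3,4,6,7}  ✓accept
'a' @ 4: {1,2,3,4,6,7}  ✓accept
'd' @ 5: {1,2,3,4,5,6}  ✓accept
'b' @ 6: {1,2,3,4,5,6}  ✓accept
end set {1,2,3,4,5,6} — state 1 in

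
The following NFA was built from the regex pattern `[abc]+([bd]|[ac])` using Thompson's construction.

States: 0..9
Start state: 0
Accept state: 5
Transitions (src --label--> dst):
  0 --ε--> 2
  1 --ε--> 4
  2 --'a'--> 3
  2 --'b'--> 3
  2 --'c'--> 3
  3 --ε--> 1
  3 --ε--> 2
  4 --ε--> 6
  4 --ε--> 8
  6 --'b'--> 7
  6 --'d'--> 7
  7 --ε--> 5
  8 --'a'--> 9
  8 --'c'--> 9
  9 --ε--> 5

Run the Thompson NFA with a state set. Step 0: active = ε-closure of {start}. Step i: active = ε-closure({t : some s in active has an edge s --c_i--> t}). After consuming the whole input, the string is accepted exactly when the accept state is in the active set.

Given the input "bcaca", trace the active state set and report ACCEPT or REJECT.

Answer: ACCEPT

Steps:
initial (ε-close {0}): {0,2}
'b' @ 1: {1,2,3,4,6,8}
'c' @ 2: {1,2,3,4,5,6,8,9}  [accepting]
'a' @ 3: {1,2,3,4,5,6,8,9}  [accepting]
'c' @ 4: {1,2,3,4,5,6,8,9}  [accepting]
'a' @ 5: {1,2,3,4,5,6,8,9}  [accepting]
final: {1,2,3,4,5,6,8,9}; accept 5 in set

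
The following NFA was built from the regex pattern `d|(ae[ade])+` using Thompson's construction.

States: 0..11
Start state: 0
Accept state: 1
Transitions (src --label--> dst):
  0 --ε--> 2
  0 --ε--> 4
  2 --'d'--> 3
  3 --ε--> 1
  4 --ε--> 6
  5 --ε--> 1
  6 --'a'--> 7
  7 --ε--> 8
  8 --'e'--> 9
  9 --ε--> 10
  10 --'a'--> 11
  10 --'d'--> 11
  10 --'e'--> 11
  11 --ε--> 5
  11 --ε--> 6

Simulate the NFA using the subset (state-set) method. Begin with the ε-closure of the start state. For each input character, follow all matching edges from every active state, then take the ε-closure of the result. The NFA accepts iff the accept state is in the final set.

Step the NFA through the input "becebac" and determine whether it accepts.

start: ε-closure({0}) = {0,2,4,6}
'b' @ 1: {}  — state set empty
rest 'ecebac' ignored (set empty)
final: {}; accept 1 not in set

Answer: REJECT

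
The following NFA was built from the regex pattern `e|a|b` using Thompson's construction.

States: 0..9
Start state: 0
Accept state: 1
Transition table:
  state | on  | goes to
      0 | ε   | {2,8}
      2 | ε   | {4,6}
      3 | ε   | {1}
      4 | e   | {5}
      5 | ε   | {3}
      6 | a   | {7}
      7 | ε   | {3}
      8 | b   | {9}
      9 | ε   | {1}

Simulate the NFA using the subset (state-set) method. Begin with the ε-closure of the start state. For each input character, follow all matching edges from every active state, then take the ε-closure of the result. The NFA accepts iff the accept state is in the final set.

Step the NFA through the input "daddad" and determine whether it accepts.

Answer: REJECT

Steps:
S₀ = ε-closure({0}) = {0,2,4,6,8}
'd' @ 1: {}  — state set empty
rest 'addad' ignored (set empty)
final: {}; accept 1 not in set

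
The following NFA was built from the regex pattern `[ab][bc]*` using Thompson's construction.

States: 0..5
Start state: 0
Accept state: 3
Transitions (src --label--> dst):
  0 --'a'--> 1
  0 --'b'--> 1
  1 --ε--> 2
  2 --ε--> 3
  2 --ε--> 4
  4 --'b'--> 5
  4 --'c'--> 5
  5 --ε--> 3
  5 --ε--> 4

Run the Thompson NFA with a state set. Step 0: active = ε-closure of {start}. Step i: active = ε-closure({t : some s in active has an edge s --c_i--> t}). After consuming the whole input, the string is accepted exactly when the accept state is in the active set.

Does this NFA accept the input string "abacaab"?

S₀ = ε-closure({0}) = {0}
'a' @ 1: {1,2,3,4}  ✓accept
'b' @ 2: {3,4,5}  ✓accept
'a' @ 3: {}  — dead — no transitions
rest 'caab' ignored (set empty)
final: {}; accept 3 not in set

Answer: REJECT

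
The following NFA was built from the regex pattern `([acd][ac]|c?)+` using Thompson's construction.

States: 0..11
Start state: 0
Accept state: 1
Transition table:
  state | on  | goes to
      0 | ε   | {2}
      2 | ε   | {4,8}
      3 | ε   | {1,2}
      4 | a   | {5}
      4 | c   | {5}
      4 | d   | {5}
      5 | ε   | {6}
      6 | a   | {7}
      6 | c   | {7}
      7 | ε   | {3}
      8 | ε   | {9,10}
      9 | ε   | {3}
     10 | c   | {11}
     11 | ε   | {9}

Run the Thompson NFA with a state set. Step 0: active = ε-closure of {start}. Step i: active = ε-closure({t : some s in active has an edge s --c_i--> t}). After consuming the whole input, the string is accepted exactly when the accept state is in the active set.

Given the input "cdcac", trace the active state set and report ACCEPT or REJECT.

initial (ε-close {0}): {0,1,2,3,4,8,9,10}
'c' @ 1: {1,2,3,4,5,6,8,9,10,11}  ✓accept
'd' @ 2: {5,6}
'c' @ 3: {1,2,3,4,7,8,9,10}  ✓accept
'a' @ 4: {5,6}
'c' @ 5: {1,2,3,4,7,8,9,10}  ✓accept
after full input: {1,2,3,4,7,8,9,10}  (accept=1 in)

Answer: ACCEPT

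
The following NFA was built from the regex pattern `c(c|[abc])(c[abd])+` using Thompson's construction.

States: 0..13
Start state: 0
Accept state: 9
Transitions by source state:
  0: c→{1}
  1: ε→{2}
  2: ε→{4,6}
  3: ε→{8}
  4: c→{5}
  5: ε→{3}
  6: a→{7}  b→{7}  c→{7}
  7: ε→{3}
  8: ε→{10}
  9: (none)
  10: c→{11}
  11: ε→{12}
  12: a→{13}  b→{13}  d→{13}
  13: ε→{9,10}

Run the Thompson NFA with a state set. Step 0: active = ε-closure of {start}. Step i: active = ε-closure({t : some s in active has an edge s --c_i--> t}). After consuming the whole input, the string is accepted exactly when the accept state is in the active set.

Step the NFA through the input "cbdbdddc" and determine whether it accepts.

Answer: REJECT

Trace:
initial (ε-close {0}): {0}
'c' @ 1: {1,2,4,6}
'b' @ 2: {3,7,8,10}
'd' @ 3: {}  — no active states
rest 'bdddc' ignored (set empty)
end set {} — state 9 not in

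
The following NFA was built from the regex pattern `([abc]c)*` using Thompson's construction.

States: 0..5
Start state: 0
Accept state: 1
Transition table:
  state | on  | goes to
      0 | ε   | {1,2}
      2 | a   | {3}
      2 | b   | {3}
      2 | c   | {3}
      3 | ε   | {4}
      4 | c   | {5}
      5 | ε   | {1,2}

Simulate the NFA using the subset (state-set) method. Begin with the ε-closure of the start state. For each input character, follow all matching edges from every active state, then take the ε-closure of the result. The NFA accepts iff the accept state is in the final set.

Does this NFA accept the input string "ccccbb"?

S₀ = ε-closure({0}) = {0,1,2}
'c' @ 1: {3,4}
'c' @ 2: {1,2,5}  (accept∈set)
'c' @ 3: {3,4}
'c' @ 4: {1,2,5}  (accept∈set)
'b' @ 5: {3,4}
'b' @ 6: {}  — state set empty
final: {}; accept 1 not in set

Answer: REJECT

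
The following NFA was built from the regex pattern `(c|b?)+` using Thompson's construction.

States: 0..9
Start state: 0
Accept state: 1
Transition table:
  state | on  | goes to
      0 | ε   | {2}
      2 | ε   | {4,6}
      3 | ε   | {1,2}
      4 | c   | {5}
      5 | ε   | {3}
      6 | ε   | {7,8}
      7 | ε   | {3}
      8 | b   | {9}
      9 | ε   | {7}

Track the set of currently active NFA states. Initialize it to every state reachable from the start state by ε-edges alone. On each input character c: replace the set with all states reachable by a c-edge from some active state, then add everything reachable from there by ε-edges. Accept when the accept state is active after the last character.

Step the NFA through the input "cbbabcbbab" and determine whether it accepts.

S₀ = ε-closure({0}) = {0,1,2,3,4,6,7,8}
'c' @ 1: {1,2,3,4,5,6,7,8}  [accepting]
'b' @ 2: {1,2,3,4,6,7,8,9}  [accepting]
'b' @ 3: {1,2,3,4,6,7,8,9}  [accepting]
'a' @ 4: {}  — dead — no transitions
rest 'bcbbab' ignored (set empty)
end set {} — state 1 not in

Answer: REJECT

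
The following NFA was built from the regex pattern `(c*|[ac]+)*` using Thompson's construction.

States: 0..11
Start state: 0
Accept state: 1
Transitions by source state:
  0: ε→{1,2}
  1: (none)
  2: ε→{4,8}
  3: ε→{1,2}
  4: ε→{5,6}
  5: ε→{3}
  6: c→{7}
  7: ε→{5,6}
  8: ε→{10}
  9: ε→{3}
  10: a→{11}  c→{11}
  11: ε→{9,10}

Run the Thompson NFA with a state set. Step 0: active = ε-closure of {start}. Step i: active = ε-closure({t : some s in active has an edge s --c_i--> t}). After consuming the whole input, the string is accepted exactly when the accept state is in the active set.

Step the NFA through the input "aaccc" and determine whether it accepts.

S₀ = ε-closure({0}) = {0,1,2,3,4,5,6,8,10}
'a' @ 1: {1,2,3,4,5,6,8,9,10,11}  ✓accept
'a' @ 2: {1,2,3,4,5,6,8,9,10,11}  ✓accept
'c' @ 3: {1,2,3,4,5,6,7,8,9,10,11}  ✓accept
'c' @ 4: {1,2,3,4,5,6,7,8,9,10,11}  ✓accept
'c' @ 5: {1,2,3,4,5,6,7,8,9,10,11}  ✓accept
end set {1,2,3,4,5,6,7,8,9,10,11} — state 1 in

Answer: ACCEPT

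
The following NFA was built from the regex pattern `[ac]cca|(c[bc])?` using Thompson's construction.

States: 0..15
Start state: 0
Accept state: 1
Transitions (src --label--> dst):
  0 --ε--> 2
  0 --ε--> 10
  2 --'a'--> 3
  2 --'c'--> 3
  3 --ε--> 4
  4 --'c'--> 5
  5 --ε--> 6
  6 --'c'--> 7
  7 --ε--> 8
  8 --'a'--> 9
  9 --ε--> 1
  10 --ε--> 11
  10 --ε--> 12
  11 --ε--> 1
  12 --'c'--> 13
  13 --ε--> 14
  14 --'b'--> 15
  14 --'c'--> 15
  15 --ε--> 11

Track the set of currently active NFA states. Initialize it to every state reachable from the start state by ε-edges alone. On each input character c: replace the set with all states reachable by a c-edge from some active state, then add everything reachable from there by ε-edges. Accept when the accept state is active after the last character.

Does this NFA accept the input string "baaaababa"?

start: ε-closure({0}) = {0,1,2,10,11,12}
'b' @ 1: {}  — state set empty
rest 'aaaababa' ignored (set empty)
final: {}; accept 1 not in set

Answer: REJECT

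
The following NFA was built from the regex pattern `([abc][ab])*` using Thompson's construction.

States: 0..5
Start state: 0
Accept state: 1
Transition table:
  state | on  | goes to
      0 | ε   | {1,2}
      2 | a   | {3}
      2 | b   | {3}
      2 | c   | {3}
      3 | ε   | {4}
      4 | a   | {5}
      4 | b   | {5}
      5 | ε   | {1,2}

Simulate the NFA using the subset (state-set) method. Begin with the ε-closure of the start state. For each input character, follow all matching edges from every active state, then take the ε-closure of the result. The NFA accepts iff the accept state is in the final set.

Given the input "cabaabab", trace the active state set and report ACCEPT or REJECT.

start: ε-closure({0}) = {0,1,2}
'c' @ 1: {3,4}
'a' @ 2: {1,2,5}  ✓accept
'b' @ 3: {3,4}
'a' @ 4: {1,2,5}  ✓accept
'a' @ 5: {3,4}
'b' @ 6: {1,2,5}  ✓accept
'a' @ 7: {3,4}
'b' @ 8: {1,2,5}  ✓accept
end set {1,2,5} — state 1 in

Answer: ACCEPT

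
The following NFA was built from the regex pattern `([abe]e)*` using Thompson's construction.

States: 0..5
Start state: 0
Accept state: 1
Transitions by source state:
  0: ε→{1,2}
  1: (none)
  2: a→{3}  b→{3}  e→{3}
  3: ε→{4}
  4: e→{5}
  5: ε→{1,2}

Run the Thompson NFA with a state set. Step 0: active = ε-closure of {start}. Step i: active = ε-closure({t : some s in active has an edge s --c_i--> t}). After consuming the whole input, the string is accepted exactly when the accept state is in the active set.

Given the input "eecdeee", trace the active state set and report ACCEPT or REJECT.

Answer: REJECT

Steps:
start: ε-closure({0}) = {0,1,2}
'e' @ 1: {3,4}
'e' @ 2: {1,2,5}  [accepting]
'c' @ 3: {}  — no active states
rest 'deee' ignored (set empty)
after full input: {}  (accept=1 not in)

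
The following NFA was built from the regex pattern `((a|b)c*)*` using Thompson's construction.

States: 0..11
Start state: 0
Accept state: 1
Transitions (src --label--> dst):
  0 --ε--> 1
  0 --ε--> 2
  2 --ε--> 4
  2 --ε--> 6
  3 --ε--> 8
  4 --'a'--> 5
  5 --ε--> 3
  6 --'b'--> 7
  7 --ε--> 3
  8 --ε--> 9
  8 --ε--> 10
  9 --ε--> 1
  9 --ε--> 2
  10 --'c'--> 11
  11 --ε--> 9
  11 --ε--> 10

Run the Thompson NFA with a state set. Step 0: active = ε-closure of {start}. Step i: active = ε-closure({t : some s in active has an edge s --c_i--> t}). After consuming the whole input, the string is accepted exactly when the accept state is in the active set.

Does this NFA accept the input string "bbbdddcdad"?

Answer: REJECT

Derivation:
S₀ = ε-closure({0}) = {0,1,2,4,6}
'b' @ 1: {1,2,3,4,6,7,8,9,10}  [accepting]
'b' @ 2: {1,2,3,4,6,7,8,9,10}  [accepting]
'b' @ 3: {1,2,3,4,6,7,8,9,10}  [accepting]
'd' @ 4: {}  — dead — no transitions
rest 'ddcdad' ignored (set empty)
final: {}; accept 1 not in set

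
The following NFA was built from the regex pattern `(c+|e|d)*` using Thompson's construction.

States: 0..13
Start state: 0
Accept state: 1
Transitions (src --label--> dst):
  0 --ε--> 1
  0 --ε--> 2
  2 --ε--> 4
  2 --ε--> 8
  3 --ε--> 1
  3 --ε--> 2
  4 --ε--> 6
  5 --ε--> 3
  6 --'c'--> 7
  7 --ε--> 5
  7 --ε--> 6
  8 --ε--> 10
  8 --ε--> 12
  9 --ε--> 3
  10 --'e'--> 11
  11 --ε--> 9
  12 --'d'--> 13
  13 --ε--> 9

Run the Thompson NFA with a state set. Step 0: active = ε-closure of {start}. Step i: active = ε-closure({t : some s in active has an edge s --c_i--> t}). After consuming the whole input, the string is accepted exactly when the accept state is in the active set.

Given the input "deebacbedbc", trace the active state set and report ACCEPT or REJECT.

Answer: REJECT

Trace:
initial (ε-close {0}): {0,1,2,4,6,8,10,12}
'd' @ 1: {1,2,3,4,6,8,9,10,12,13}  ✓accept
'e' @ 2: {1,2,3,4,6,8,9,10,11,12}  ✓accept
'e' @ 3: {1,2,3,4,6,8,9,10,11,12}  ✓accept
'b' @ 4: {}  — dead — no transitions
rest 'acbedbc' ignored (set empty)
after full input: {}  (accept=1 not in)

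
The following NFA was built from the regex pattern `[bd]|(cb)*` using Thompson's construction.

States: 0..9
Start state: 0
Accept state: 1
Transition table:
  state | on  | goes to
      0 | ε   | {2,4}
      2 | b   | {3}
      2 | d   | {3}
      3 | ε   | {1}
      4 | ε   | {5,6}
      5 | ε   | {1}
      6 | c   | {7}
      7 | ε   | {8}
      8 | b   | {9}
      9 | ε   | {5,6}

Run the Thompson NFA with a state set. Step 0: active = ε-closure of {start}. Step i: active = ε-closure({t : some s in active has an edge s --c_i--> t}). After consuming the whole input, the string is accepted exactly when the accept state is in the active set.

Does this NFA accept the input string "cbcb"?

start: ε-closure({0}) = {0,1,2,4,5,6}
'c' @ 1: {7,8}
'b' @ 2: {1,5,6,9}  ✓accept
'c' @ 3: {7,8}
'b' @ 4: {1,5,6,9}  ✓accept
end set {1,5,6,9} — state 1 in

Answer: ACCEPT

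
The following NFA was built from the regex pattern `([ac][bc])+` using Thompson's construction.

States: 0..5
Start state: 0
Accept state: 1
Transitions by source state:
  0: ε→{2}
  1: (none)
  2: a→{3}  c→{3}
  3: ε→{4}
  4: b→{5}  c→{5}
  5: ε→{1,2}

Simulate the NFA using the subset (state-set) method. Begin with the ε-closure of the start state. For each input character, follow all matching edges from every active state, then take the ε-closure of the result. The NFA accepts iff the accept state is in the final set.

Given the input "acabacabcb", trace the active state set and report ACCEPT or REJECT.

Answer: ACCEPT

Steps:
start: ε-closure({0}) = {0,2}
'a' @ 1: {3,4}
'c' @ 2: {1,2,5}  ✓accept
'a' @ 3: {3,4}
'b' @ 4: {1,2,5}  ✓accept
'a' @ 5: {3,4}
'c' @ 6: {1,2,5}  ✓accept
'a' @ 7: {3,4}
'b' @ 8: {1,2,5}  ✓accept
'c' @ 9: {3,4}
'b' @ 10: {1,2,5}  ✓accept
final: {1,2,5}; accept 1 in set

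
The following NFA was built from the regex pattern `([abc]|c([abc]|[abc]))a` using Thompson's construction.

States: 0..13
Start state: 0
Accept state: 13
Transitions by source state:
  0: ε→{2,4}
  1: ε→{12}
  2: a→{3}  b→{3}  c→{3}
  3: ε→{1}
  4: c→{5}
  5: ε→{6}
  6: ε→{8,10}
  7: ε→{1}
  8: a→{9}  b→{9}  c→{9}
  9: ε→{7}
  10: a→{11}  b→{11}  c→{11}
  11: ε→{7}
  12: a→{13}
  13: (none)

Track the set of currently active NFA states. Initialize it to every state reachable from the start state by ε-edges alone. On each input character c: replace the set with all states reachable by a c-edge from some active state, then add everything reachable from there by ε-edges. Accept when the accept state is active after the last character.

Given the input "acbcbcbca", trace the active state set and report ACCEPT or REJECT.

Answer: REJECT

Trace:
S₀ = ε-closure({0}) = {0,2,4}
'a' @ 1: {1,3,12}
'c' @ 2: {}  — state set empty
rest 'bcbcbca' ignored (set empty)
end set {} — state 13 not in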